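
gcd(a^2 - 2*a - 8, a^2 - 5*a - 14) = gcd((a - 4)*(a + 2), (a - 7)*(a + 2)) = a + 2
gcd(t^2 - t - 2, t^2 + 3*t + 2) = t + 1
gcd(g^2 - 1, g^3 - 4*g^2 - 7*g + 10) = g - 1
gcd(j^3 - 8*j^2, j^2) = j^2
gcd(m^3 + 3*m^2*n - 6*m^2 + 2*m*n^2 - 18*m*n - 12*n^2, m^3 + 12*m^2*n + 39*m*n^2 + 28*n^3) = m + n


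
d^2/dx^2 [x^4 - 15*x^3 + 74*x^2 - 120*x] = 12*x^2 - 90*x + 148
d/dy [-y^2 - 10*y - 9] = -2*y - 10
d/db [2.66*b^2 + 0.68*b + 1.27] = 5.32*b + 0.68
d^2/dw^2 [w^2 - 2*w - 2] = 2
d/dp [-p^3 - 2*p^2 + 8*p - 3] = -3*p^2 - 4*p + 8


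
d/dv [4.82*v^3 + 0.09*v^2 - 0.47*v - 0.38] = 14.46*v^2 + 0.18*v - 0.47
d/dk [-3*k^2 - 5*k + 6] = -6*k - 5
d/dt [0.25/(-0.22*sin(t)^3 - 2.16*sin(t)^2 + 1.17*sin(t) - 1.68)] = (0.165*sin(t)^2 + 1.08*sin(t) - 0.2925)*cos(t)/(0.22*sin(t)^3 + 2.16*sin(t)^2 - 1.17*sin(t) + 1.68)^2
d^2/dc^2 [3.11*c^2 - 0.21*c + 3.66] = 6.22000000000000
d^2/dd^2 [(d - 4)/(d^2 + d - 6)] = 2*(3*(1 - d)*(d^2 + d - 6) + (d - 4)*(2*d + 1)^2)/(d^2 + d - 6)^3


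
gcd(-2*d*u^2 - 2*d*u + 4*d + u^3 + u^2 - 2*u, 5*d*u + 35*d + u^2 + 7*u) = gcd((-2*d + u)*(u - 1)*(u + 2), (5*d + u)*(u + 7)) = 1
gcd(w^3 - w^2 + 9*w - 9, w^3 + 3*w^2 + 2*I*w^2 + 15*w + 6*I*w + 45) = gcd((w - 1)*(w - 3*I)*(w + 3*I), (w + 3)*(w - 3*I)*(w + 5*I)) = w - 3*I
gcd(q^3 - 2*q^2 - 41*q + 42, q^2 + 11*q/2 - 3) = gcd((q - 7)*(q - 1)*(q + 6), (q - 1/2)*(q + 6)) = q + 6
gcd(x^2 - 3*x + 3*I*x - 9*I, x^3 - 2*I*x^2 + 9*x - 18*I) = x + 3*I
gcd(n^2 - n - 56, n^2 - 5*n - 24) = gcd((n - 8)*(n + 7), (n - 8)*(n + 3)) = n - 8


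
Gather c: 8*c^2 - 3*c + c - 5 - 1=8*c^2 - 2*c - 6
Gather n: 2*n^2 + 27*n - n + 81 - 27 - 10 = 2*n^2 + 26*n + 44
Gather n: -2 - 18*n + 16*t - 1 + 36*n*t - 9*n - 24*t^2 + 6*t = n*(36*t - 27) - 24*t^2 + 22*t - 3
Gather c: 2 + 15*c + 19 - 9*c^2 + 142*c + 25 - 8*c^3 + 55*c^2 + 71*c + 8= -8*c^3 + 46*c^2 + 228*c + 54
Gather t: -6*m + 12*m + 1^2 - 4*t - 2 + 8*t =6*m + 4*t - 1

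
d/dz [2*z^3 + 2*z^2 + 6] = 2*z*(3*z + 2)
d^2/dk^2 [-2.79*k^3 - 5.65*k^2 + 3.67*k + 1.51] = -16.74*k - 11.3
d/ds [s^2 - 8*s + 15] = 2*s - 8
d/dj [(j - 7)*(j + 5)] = 2*j - 2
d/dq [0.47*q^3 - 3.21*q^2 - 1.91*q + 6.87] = 1.41*q^2 - 6.42*q - 1.91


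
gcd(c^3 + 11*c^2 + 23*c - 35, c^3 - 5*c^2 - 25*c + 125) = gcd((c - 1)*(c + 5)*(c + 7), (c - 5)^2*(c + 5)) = c + 5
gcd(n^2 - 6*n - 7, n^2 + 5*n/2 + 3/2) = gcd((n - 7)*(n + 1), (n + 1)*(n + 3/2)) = n + 1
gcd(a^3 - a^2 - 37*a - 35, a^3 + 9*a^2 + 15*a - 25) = a + 5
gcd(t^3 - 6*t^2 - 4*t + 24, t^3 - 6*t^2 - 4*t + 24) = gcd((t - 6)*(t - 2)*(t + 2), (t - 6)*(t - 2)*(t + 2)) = t^3 - 6*t^2 - 4*t + 24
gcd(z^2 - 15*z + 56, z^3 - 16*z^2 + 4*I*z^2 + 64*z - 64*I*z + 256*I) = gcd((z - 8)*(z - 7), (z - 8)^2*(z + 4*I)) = z - 8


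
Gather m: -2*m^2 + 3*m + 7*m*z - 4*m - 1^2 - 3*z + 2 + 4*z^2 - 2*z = -2*m^2 + m*(7*z - 1) + 4*z^2 - 5*z + 1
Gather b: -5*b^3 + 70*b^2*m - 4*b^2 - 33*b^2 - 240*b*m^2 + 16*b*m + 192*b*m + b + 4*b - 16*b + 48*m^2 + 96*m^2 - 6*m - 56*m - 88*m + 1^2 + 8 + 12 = -5*b^3 + b^2*(70*m - 37) + b*(-240*m^2 + 208*m - 11) + 144*m^2 - 150*m + 21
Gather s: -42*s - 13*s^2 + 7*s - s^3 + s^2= -s^3 - 12*s^2 - 35*s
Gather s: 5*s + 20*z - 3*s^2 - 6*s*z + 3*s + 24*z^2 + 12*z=-3*s^2 + s*(8 - 6*z) + 24*z^2 + 32*z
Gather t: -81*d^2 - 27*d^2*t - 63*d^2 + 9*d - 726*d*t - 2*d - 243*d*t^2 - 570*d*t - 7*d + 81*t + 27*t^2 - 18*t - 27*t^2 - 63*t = -144*d^2 - 243*d*t^2 + t*(-27*d^2 - 1296*d)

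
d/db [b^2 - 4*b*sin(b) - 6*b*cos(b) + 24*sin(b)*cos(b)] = 6*b*sin(b) - 4*b*cos(b) + 2*b - 4*sin(b) - 6*cos(b) + 24*cos(2*b)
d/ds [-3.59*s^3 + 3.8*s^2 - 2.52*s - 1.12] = -10.77*s^2 + 7.6*s - 2.52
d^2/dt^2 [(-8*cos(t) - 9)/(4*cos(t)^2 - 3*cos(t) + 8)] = (-288*(1 - cos(2*t))^2*cos(t) - 168*(1 - cos(2*t))^2 - 1261*cos(t) + 399*cos(2*t)/2 + 273*cos(3*t) + 64*cos(5*t) + 1683/2)/(3*cos(t) - 2*cos(2*t) - 10)^3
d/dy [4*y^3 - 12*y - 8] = 12*y^2 - 12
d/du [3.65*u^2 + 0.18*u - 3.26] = 7.3*u + 0.18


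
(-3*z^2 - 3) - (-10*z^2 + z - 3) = 7*z^2 - z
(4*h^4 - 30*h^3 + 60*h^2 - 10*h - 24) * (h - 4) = 4*h^5 - 46*h^4 + 180*h^3 - 250*h^2 + 16*h + 96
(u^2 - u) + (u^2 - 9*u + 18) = 2*u^2 - 10*u + 18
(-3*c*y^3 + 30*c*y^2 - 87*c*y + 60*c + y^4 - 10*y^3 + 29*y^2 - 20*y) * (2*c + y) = -6*c^2*y^3 + 60*c^2*y^2 - 174*c^2*y + 120*c^2 - c*y^4 + 10*c*y^3 - 29*c*y^2 + 20*c*y + y^5 - 10*y^4 + 29*y^3 - 20*y^2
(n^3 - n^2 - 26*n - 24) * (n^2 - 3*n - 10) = n^5 - 4*n^4 - 33*n^3 + 64*n^2 + 332*n + 240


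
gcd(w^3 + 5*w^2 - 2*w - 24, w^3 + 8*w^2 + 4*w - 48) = w^2 + 2*w - 8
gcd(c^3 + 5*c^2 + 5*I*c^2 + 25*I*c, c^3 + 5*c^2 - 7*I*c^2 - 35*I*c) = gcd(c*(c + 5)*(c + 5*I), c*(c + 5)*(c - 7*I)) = c^2 + 5*c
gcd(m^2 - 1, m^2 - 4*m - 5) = m + 1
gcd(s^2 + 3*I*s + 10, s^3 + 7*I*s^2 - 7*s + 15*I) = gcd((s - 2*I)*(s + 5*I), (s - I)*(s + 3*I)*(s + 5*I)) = s + 5*I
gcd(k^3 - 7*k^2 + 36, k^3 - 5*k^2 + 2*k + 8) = 1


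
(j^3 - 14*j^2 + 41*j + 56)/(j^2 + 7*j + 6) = (j^2 - 15*j + 56)/(j + 6)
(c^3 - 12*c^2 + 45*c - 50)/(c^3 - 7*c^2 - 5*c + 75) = (c - 2)/(c + 3)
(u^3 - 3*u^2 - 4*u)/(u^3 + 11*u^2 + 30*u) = (u^2 - 3*u - 4)/(u^2 + 11*u + 30)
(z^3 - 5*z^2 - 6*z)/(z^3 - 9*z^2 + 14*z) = (z^2 - 5*z - 6)/(z^2 - 9*z + 14)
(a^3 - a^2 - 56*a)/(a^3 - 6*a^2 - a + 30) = a*(a^2 - a - 56)/(a^3 - 6*a^2 - a + 30)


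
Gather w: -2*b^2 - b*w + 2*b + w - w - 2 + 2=-2*b^2 - b*w + 2*b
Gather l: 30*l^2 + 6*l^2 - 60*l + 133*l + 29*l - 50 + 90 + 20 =36*l^2 + 102*l + 60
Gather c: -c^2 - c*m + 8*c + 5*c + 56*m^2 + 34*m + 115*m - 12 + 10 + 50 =-c^2 + c*(13 - m) + 56*m^2 + 149*m + 48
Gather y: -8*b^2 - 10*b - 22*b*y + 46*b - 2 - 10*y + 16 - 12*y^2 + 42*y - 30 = -8*b^2 + 36*b - 12*y^2 + y*(32 - 22*b) - 16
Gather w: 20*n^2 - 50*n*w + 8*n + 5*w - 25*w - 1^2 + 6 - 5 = 20*n^2 + 8*n + w*(-50*n - 20)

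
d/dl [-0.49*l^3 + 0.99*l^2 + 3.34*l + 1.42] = -1.47*l^2 + 1.98*l + 3.34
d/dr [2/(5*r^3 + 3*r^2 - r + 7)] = 2*(-15*r^2 - 6*r + 1)/(5*r^3 + 3*r^2 - r + 7)^2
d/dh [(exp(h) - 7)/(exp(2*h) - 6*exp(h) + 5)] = (-2*(exp(h) - 7)*(exp(h) - 3) + exp(2*h) - 6*exp(h) + 5)*exp(h)/(exp(2*h) - 6*exp(h) + 5)^2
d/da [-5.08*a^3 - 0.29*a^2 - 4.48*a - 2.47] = -15.24*a^2 - 0.58*a - 4.48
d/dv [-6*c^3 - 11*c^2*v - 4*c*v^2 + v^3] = -11*c^2 - 8*c*v + 3*v^2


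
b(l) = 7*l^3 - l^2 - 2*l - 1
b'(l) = 21*l^2 - 2*l - 2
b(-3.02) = -196.89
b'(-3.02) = 195.57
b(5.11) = 896.70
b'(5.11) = 536.13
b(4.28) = 520.94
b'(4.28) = 374.13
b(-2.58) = -122.71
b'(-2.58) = 142.94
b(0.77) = 0.06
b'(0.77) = 8.91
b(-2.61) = -127.05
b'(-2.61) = 146.27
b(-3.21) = -236.42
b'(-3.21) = 220.81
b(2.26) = 70.17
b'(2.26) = 100.74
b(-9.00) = -5167.00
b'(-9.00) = 1717.00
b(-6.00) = -1537.00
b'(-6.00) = 766.00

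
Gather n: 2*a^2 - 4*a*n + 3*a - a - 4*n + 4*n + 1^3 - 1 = 2*a^2 - 4*a*n + 2*a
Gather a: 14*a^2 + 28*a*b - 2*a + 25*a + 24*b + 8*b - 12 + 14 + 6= 14*a^2 + a*(28*b + 23) + 32*b + 8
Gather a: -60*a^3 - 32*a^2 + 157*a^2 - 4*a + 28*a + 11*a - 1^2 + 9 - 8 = -60*a^3 + 125*a^2 + 35*a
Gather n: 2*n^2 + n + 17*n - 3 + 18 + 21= 2*n^2 + 18*n + 36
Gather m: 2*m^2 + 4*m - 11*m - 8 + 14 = 2*m^2 - 7*m + 6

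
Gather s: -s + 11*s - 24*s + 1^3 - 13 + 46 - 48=-14*s - 14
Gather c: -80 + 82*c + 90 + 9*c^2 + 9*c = 9*c^2 + 91*c + 10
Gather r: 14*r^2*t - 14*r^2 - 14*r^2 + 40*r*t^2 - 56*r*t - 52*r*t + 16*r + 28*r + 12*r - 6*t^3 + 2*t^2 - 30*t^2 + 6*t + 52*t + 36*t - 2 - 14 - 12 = r^2*(14*t - 28) + r*(40*t^2 - 108*t + 56) - 6*t^3 - 28*t^2 + 94*t - 28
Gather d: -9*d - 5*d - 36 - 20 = -14*d - 56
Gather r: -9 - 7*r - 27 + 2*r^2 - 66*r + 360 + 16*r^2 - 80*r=18*r^2 - 153*r + 324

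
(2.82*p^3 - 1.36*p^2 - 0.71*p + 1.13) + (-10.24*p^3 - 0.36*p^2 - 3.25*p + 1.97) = -7.42*p^3 - 1.72*p^2 - 3.96*p + 3.1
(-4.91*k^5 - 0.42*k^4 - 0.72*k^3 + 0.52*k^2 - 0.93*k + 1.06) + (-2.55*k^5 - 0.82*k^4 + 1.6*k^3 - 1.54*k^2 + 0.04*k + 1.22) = -7.46*k^5 - 1.24*k^4 + 0.88*k^3 - 1.02*k^2 - 0.89*k + 2.28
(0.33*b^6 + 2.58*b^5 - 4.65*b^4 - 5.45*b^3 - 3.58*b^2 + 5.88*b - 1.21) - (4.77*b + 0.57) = 0.33*b^6 + 2.58*b^5 - 4.65*b^4 - 5.45*b^3 - 3.58*b^2 + 1.11*b - 1.78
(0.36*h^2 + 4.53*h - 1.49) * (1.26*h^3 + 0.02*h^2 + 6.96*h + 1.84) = 0.4536*h^5 + 5.715*h^4 + 0.7188*h^3 + 32.1614*h^2 - 2.0352*h - 2.7416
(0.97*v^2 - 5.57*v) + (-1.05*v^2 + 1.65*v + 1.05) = -0.0800000000000001*v^2 - 3.92*v + 1.05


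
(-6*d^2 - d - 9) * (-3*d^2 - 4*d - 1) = 18*d^4 + 27*d^3 + 37*d^2 + 37*d + 9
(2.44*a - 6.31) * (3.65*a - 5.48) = 8.906*a^2 - 36.4027*a + 34.5788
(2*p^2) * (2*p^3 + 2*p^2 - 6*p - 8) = 4*p^5 + 4*p^4 - 12*p^3 - 16*p^2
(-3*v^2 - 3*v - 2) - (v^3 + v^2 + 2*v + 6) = -v^3 - 4*v^2 - 5*v - 8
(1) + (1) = 2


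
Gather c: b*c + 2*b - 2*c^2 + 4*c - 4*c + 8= b*c + 2*b - 2*c^2 + 8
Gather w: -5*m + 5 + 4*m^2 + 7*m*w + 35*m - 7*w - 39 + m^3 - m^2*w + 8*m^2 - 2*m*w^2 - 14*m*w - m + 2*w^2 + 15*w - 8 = m^3 + 12*m^2 + 29*m + w^2*(2 - 2*m) + w*(-m^2 - 7*m + 8) - 42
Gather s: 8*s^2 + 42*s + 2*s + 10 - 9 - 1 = 8*s^2 + 44*s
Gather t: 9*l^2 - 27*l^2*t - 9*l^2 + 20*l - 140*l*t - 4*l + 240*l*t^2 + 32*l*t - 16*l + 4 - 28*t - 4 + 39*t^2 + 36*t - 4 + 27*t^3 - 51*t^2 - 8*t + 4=27*t^3 + t^2*(240*l - 12) + t*(-27*l^2 - 108*l)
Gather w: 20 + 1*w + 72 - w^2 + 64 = -w^2 + w + 156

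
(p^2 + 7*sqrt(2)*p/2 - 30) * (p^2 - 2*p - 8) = p^4 - 2*p^3 + 7*sqrt(2)*p^3/2 - 38*p^2 - 7*sqrt(2)*p^2 - 28*sqrt(2)*p + 60*p + 240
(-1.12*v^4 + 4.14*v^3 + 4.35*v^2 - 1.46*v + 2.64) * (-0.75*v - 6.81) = 0.84*v^5 + 4.5222*v^4 - 31.4559*v^3 - 28.5285*v^2 + 7.9626*v - 17.9784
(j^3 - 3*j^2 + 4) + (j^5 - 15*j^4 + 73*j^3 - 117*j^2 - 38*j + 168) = j^5 - 15*j^4 + 74*j^3 - 120*j^2 - 38*j + 172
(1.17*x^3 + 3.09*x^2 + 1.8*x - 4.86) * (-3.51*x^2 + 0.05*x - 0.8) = -4.1067*x^5 - 10.7874*x^4 - 7.0995*x^3 + 14.6766*x^2 - 1.683*x + 3.888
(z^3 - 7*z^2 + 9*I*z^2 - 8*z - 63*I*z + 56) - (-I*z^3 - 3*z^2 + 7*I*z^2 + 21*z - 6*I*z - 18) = z^3 + I*z^3 - 4*z^2 + 2*I*z^2 - 29*z - 57*I*z + 74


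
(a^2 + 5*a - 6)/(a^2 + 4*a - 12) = (a - 1)/(a - 2)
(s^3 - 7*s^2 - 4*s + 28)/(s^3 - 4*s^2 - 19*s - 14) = (s - 2)/(s + 1)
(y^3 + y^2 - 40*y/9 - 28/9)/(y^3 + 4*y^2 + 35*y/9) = (3*y^2 - 4*y - 4)/(y*(3*y + 5))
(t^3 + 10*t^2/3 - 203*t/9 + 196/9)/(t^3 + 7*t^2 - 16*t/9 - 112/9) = (3*t - 7)/(3*t + 4)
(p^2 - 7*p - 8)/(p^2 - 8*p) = (p + 1)/p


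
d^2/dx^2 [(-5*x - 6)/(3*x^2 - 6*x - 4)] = 6*(12*(x - 1)^2*(5*x + 6) + (15*x - 4)*(-3*x^2 + 6*x + 4))/(-3*x^2 + 6*x + 4)^3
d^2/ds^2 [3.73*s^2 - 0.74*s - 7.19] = 7.46000000000000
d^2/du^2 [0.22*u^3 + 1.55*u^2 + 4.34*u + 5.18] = 1.32*u + 3.1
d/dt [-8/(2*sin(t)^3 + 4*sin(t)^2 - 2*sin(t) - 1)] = 16*(8*sin(2*t) - cos(t) - 3*cos(3*t))/(-sin(t) - sin(3*t) - 4*cos(2*t) + 2)^2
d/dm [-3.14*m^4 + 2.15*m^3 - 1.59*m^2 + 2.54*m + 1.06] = -12.56*m^3 + 6.45*m^2 - 3.18*m + 2.54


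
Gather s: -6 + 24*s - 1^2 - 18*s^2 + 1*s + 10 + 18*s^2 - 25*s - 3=0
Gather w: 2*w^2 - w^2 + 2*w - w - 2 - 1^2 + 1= w^2 + w - 2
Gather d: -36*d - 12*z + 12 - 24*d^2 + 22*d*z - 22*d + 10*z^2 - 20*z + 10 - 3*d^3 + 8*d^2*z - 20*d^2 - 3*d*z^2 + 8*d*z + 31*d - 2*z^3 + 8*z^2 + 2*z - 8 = -3*d^3 + d^2*(8*z - 44) + d*(-3*z^2 + 30*z - 27) - 2*z^3 + 18*z^2 - 30*z + 14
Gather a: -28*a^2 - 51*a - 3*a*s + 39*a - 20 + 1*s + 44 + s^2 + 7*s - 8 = -28*a^2 + a*(-3*s - 12) + s^2 + 8*s + 16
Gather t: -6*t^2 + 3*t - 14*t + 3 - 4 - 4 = -6*t^2 - 11*t - 5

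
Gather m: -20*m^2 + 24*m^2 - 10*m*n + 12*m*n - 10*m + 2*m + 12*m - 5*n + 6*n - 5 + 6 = 4*m^2 + m*(2*n + 4) + n + 1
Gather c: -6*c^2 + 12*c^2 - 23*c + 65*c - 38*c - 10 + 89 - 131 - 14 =6*c^2 + 4*c - 66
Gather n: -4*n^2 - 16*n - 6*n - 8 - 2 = -4*n^2 - 22*n - 10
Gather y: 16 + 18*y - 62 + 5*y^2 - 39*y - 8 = 5*y^2 - 21*y - 54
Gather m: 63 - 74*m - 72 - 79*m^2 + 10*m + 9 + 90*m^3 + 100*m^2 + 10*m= 90*m^3 + 21*m^2 - 54*m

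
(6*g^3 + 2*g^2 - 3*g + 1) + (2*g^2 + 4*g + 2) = 6*g^3 + 4*g^2 + g + 3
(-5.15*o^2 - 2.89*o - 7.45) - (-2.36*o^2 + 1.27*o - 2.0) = -2.79*o^2 - 4.16*o - 5.45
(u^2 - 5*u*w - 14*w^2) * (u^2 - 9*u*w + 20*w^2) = u^4 - 14*u^3*w + 51*u^2*w^2 + 26*u*w^3 - 280*w^4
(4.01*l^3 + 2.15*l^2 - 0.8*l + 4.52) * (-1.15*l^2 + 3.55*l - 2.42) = -4.6115*l^5 + 11.763*l^4 - 1.1517*l^3 - 13.241*l^2 + 17.982*l - 10.9384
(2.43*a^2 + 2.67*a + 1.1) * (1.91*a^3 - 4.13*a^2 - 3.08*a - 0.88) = 4.6413*a^5 - 4.9362*a^4 - 16.4105*a^3 - 14.905*a^2 - 5.7376*a - 0.968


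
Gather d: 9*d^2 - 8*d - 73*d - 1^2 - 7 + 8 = 9*d^2 - 81*d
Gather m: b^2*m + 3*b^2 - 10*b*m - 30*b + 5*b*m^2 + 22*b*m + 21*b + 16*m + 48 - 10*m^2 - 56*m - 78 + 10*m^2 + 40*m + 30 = 3*b^2 + 5*b*m^2 - 9*b + m*(b^2 + 12*b)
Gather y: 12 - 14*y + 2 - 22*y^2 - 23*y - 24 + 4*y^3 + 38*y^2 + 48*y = 4*y^3 + 16*y^2 + 11*y - 10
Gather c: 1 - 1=0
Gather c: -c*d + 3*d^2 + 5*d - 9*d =-c*d + 3*d^2 - 4*d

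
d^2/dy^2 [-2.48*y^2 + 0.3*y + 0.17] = -4.96000000000000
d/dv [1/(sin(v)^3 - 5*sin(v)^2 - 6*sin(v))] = (-3*cos(v) + 10/tan(v) + 6*cos(v)/sin(v)^2)/((sin(v) - 6)^2*(sin(v) + 1)^2)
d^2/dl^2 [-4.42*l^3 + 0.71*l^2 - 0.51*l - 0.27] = 1.42 - 26.52*l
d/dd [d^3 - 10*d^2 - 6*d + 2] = 3*d^2 - 20*d - 6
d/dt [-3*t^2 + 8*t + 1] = 8 - 6*t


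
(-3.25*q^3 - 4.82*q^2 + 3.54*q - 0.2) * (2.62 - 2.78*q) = 9.035*q^4 + 4.8846*q^3 - 22.4696*q^2 + 9.8308*q - 0.524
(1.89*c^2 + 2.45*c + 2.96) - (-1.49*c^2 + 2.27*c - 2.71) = 3.38*c^2 + 0.18*c + 5.67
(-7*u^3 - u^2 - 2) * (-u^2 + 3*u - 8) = 7*u^5 - 20*u^4 + 53*u^3 + 10*u^2 - 6*u + 16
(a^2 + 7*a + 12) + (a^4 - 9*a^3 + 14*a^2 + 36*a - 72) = a^4 - 9*a^3 + 15*a^2 + 43*a - 60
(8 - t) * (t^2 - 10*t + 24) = -t^3 + 18*t^2 - 104*t + 192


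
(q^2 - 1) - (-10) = q^2 + 9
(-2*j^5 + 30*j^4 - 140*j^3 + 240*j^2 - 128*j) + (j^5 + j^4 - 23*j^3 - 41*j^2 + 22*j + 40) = -j^5 + 31*j^4 - 163*j^3 + 199*j^2 - 106*j + 40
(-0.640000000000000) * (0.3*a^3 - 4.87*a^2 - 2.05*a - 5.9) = -0.192*a^3 + 3.1168*a^2 + 1.312*a + 3.776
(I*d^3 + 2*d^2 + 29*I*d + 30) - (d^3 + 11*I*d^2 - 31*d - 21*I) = -d^3 + I*d^3 + 2*d^2 - 11*I*d^2 + 31*d + 29*I*d + 30 + 21*I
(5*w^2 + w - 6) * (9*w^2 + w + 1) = 45*w^4 + 14*w^3 - 48*w^2 - 5*w - 6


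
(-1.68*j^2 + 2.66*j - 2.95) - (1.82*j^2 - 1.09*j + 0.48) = -3.5*j^2 + 3.75*j - 3.43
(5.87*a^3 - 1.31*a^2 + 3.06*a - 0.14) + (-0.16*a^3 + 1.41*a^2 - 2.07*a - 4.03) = 5.71*a^3 + 0.0999999999999999*a^2 + 0.99*a - 4.17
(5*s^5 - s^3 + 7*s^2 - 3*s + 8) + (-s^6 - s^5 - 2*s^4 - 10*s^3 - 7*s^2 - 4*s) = -s^6 + 4*s^5 - 2*s^4 - 11*s^3 - 7*s + 8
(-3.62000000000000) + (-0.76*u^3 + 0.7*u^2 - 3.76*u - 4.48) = -0.76*u^3 + 0.7*u^2 - 3.76*u - 8.1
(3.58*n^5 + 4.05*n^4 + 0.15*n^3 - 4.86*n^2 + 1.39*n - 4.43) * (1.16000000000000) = 4.1528*n^5 + 4.698*n^4 + 0.174*n^3 - 5.6376*n^2 + 1.6124*n - 5.1388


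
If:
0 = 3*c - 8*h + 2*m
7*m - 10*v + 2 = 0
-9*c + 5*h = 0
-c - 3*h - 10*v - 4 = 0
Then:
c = -60/463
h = -108/463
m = -342/463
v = -734/2315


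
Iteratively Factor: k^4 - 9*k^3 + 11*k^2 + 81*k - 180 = (k - 4)*(k^3 - 5*k^2 - 9*k + 45) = (k - 5)*(k - 4)*(k^2 - 9) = (k - 5)*(k - 4)*(k - 3)*(k + 3)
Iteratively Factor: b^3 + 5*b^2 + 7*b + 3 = (b + 3)*(b^2 + 2*b + 1) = (b + 1)*(b + 3)*(b + 1)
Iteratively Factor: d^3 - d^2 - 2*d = (d + 1)*(d^2 - 2*d) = (d - 2)*(d + 1)*(d)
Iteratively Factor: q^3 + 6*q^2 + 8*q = (q)*(q^2 + 6*q + 8) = q*(q + 2)*(q + 4)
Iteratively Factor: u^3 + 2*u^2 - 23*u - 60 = (u + 3)*(u^2 - u - 20) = (u + 3)*(u + 4)*(u - 5)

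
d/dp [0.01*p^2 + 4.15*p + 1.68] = 0.02*p + 4.15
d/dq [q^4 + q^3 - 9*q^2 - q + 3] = 4*q^3 + 3*q^2 - 18*q - 1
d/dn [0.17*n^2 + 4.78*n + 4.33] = 0.34*n + 4.78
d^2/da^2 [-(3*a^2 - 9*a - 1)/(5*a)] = 2/(5*a^3)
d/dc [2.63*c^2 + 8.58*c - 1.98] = 5.26*c + 8.58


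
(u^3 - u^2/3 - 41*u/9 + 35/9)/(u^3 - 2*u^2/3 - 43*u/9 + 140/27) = 3*(u - 1)/(3*u - 4)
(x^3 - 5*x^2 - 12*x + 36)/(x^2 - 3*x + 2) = (x^2 - 3*x - 18)/(x - 1)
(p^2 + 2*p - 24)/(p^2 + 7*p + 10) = (p^2 + 2*p - 24)/(p^2 + 7*p + 10)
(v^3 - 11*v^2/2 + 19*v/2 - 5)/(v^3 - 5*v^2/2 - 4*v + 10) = (v - 1)/(v + 2)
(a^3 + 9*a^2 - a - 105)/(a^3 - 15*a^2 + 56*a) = (a^3 + 9*a^2 - a - 105)/(a*(a^2 - 15*a + 56))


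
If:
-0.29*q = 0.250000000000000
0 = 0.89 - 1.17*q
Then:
No Solution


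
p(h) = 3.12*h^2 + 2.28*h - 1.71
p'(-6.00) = -35.16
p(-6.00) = 96.93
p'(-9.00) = -53.88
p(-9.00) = 230.49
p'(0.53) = 5.59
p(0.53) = 0.37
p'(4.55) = 30.67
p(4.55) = 73.26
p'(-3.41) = -19.00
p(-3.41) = 26.79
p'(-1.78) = -8.83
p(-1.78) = 4.12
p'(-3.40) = -18.94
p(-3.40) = 26.61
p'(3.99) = 27.18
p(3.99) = 57.06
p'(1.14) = 9.39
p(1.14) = 4.94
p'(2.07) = 15.20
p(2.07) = 16.38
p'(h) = 6.24*h + 2.28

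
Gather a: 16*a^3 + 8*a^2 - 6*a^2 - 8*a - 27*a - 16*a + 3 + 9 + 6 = 16*a^3 + 2*a^2 - 51*a + 18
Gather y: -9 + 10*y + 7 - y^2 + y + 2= -y^2 + 11*y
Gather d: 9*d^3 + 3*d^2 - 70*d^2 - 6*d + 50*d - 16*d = 9*d^3 - 67*d^2 + 28*d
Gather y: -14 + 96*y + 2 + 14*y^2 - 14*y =14*y^2 + 82*y - 12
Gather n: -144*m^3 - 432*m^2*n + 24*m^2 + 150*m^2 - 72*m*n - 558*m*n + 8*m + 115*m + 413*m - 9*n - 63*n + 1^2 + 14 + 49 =-144*m^3 + 174*m^2 + 536*m + n*(-432*m^2 - 630*m - 72) + 64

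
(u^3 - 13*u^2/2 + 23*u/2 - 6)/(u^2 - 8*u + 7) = (u^2 - 11*u/2 + 6)/(u - 7)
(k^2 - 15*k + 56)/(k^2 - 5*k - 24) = (k - 7)/(k + 3)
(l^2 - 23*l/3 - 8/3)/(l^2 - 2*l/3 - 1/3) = (l - 8)/(l - 1)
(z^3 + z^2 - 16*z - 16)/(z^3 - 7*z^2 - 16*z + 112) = (z + 1)/(z - 7)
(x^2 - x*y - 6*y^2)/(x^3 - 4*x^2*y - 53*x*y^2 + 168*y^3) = (x + 2*y)/(x^2 - x*y - 56*y^2)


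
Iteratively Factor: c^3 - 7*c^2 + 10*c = (c - 2)*(c^2 - 5*c) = c*(c - 2)*(c - 5)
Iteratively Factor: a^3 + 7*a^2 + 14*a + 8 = (a + 2)*(a^2 + 5*a + 4) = (a + 2)*(a + 4)*(a + 1)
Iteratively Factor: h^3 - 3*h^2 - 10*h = (h + 2)*(h^2 - 5*h) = h*(h + 2)*(h - 5)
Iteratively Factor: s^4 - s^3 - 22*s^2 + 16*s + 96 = (s - 4)*(s^3 + 3*s^2 - 10*s - 24) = (s - 4)*(s - 3)*(s^2 + 6*s + 8) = (s - 4)*(s - 3)*(s + 4)*(s + 2)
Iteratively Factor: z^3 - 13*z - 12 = (z - 4)*(z^2 + 4*z + 3) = (z - 4)*(z + 3)*(z + 1)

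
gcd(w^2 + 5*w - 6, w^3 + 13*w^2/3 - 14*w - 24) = w + 6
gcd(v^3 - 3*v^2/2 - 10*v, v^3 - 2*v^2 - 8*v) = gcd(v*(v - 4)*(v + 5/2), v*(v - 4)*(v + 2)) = v^2 - 4*v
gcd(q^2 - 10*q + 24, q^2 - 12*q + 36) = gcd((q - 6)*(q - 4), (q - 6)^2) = q - 6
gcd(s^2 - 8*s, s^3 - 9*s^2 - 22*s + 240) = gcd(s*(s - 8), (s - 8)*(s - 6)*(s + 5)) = s - 8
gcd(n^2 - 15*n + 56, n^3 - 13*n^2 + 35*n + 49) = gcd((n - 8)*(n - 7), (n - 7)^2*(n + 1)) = n - 7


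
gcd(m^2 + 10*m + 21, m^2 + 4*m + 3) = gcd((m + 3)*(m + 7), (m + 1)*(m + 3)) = m + 3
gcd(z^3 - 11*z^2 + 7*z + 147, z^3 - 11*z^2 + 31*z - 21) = z - 7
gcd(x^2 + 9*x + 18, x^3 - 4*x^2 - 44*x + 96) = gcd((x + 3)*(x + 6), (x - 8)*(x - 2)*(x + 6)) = x + 6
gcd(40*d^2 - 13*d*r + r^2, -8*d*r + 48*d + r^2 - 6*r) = -8*d + r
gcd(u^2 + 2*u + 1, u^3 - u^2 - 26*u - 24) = u + 1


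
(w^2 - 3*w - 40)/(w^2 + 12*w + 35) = (w - 8)/(w + 7)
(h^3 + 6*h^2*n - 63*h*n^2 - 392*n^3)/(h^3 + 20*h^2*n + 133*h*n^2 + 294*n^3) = (h - 8*n)/(h + 6*n)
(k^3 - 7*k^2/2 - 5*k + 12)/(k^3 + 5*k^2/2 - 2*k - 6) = (k - 4)/(k + 2)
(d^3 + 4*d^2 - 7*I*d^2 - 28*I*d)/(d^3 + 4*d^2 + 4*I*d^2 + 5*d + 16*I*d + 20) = d*(d - 7*I)/(d^2 + 4*I*d + 5)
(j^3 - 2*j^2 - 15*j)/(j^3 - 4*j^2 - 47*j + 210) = j*(j + 3)/(j^2 + j - 42)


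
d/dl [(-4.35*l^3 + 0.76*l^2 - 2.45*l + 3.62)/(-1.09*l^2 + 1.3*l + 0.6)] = (4.7415*l^4 - 11.31*l^3 - 9.5125*l^2 + 8.8036*l - 6.176)/(1.1881*l^4 - 2.834*l^3 + 0.382*l^2 + 1.56*l + 0.36)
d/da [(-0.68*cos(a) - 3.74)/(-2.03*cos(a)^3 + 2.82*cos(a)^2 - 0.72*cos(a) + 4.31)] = (2.7608*cos(a)^3 + 20.859*cos(a)^2 - 21.0936*cos(a) + 5.6236)*sin(a)/(4.1209*cos(a)^6 - 11.4492*cos(a)^5 + 10.8756*cos(a)^4 - 21.5594*cos(a)^3 + 24.8268*cos(a)^2 - 6.2064*cos(a) + 18.5761)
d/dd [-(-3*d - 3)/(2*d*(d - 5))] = 3*(-d^2 - 2*d + 5)/(2*d^2*(d^2 - 10*d + 25))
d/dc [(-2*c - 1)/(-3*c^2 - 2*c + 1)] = 2*(-3*c^2 - 3*c - 2)/(9*c^4 + 12*c^3 - 2*c^2 - 4*c + 1)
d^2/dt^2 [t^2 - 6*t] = 2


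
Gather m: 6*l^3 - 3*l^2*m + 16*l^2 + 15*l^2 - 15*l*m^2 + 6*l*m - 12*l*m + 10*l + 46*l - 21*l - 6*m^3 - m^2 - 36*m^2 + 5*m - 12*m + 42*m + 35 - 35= 6*l^3 + 31*l^2 + 35*l - 6*m^3 + m^2*(-15*l - 37) + m*(-3*l^2 - 6*l + 35)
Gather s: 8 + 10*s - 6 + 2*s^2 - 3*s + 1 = 2*s^2 + 7*s + 3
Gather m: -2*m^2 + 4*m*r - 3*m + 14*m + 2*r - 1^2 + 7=-2*m^2 + m*(4*r + 11) + 2*r + 6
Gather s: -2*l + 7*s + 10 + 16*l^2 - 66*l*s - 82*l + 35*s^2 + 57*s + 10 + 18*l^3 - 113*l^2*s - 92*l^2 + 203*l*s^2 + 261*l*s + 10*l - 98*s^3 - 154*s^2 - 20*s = 18*l^3 - 76*l^2 - 74*l - 98*s^3 + s^2*(203*l - 119) + s*(-113*l^2 + 195*l + 44) + 20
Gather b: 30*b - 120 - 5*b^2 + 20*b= -5*b^2 + 50*b - 120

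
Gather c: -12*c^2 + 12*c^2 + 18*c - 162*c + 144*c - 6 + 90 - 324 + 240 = 0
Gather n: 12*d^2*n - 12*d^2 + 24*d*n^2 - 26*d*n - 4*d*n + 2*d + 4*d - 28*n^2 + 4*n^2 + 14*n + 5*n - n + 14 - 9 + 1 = -12*d^2 + 6*d + n^2*(24*d - 24) + n*(12*d^2 - 30*d + 18) + 6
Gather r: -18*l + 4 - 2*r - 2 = -18*l - 2*r + 2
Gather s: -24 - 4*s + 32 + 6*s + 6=2*s + 14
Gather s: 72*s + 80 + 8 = 72*s + 88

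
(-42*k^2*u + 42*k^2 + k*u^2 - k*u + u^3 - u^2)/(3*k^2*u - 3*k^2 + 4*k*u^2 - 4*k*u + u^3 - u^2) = (-42*k^2 + k*u + u^2)/(3*k^2 + 4*k*u + u^2)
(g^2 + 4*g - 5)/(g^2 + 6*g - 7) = (g + 5)/(g + 7)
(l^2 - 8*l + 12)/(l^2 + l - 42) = (l - 2)/(l + 7)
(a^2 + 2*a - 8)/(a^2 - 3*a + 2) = (a + 4)/(a - 1)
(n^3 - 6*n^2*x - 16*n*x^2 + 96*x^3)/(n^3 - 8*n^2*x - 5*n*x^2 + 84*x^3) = (-n^2 + 2*n*x + 24*x^2)/(-n^2 + 4*n*x + 21*x^2)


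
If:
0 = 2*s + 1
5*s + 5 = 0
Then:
No Solution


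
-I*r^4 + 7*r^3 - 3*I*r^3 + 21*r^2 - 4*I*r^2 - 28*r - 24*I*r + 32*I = (r + 4)*(r - I)*(r + 8*I)*(-I*r + I)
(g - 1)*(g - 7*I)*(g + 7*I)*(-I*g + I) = -I*g^4 + 2*I*g^3 - 50*I*g^2 + 98*I*g - 49*I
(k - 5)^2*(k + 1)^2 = k^4 - 8*k^3 + 6*k^2 + 40*k + 25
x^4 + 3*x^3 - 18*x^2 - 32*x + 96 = (x - 3)*(x - 2)*(x + 4)^2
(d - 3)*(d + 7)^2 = d^3 + 11*d^2 + 7*d - 147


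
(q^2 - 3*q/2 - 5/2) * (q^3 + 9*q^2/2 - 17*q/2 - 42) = q^5 + 3*q^4 - 71*q^3/4 - 81*q^2/2 + 337*q/4 + 105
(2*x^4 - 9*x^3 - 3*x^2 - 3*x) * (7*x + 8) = 14*x^5 - 47*x^4 - 93*x^3 - 45*x^2 - 24*x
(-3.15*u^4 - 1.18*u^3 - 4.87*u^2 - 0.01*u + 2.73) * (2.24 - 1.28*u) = 4.032*u^5 - 5.5456*u^4 + 3.5904*u^3 - 10.896*u^2 - 3.5168*u + 6.1152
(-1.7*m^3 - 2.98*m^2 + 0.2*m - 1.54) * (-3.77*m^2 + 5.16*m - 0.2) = 6.409*m^5 + 2.4626*m^4 - 15.7908*m^3 + 7.4338*m^2 - 7.9864*m + 0.308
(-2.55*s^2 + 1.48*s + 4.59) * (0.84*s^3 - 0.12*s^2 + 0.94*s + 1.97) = -2.142*s^5 + 1.5492*s^4 + 1.281*s^3 - 4.1831*s^2 + 7.2302*s + 9.0423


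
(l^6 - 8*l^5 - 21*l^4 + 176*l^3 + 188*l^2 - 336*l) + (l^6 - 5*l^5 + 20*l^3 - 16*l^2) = 2*l^6 - 13*l^5 - 21*l^4 + 196*l^3 + 172*l^2 - 336*l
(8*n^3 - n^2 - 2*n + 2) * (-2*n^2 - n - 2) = -16*n^5 - 6*n^4 - 11*n^3 + 2*n - 4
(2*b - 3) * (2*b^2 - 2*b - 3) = 4*b^3 - 10*b^2 + 9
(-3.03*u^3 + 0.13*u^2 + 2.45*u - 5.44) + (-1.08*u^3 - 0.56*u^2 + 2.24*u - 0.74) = -4.11*u^3 - 0.43*u^2 + 4.69*u - 6.18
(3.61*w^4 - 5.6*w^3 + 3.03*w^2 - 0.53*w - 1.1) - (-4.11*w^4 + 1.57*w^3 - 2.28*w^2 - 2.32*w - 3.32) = 7.72*w^4 - 7.17*w^3 + 5.31*w^2 + 1.79*w + 2.22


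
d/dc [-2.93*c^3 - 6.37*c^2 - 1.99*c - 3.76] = -8.79*c^2 - 12.74*c - 1.99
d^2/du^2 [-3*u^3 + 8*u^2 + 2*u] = 16 - 18*u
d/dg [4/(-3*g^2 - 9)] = 8*g/(3*(g^2 + 3)^2)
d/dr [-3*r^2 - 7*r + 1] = -6*r - 7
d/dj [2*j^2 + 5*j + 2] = 4*j + 5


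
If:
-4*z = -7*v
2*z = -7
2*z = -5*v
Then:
No Solution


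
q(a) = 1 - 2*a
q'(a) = -2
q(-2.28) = 5.56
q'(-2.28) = -2.00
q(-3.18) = 7.36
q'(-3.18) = -2.00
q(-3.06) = 7.12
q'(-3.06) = -2.00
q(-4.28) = 9.56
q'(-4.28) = -2.00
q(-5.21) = 11.42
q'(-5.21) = -2.00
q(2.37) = -3.74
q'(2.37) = -2.00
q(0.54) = -0.08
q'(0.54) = -2.00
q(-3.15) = 7.30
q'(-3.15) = -2.00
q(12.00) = -23.00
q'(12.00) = -2.00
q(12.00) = -23.00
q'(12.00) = -2.00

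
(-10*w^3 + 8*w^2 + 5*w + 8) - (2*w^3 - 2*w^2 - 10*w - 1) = -12*w^3 + 10*w^2 + 15*w + 9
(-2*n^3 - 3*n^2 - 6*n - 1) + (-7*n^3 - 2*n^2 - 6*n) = -9*n^3 - 5*n^2 - 12*n - 1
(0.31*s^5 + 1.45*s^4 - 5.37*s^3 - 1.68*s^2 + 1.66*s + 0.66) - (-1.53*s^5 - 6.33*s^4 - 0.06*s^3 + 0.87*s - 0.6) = 1.84*s^5 + 7.78*s^4 - 5.31*s^3 - 1.68*s^2 + 0.79*s + 1.26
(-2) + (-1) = -3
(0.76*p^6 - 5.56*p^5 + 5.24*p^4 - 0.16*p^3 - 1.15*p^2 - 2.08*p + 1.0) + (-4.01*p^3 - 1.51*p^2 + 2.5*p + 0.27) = 0.76*p^6 - 5.56*p^5 + 5.24*p^4 - 4.17*p^3 - 2.66*p^2 + 0.42*p + 1.27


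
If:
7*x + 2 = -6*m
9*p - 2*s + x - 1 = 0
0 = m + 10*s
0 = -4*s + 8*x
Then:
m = -40/113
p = 119/1017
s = 4/113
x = 2/113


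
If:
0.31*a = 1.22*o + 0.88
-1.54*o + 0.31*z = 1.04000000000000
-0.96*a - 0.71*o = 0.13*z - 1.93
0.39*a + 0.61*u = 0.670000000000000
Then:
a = 1.89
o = -0.24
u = -0.11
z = 2.16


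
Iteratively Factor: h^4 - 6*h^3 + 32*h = (h - 4)*(h^3 - 2*h^2 - 8*h) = (h - 4)^2*(h^2 + 2*h) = h*(h - 4)^2*(h + 2)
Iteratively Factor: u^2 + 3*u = (u)*(u + 3)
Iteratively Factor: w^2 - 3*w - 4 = (w - 4)*(w + 1)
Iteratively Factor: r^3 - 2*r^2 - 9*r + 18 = (r + 3)*(r^2 - 5*r + 6) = (r - 3)*(r + 3)*(r - 2)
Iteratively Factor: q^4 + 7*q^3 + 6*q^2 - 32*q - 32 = (q - 2)*(q^3 + 9*q^2 + 24*q + 16) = (q - 2)*(q + 4)*(q^2 + 5*q + 4) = (q - 2)*(q + 4)^2*(q + 1)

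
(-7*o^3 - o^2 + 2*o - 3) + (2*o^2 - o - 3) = -7*o^3 + o^2 + o - 6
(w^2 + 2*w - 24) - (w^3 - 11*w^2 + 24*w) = -w^3 + 12*w^2 - 22*w - 24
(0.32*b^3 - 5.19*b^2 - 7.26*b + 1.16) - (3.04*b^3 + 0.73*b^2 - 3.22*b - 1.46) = -2.72*b^3 - 5.92*b^2 - 4.04*b + 2.62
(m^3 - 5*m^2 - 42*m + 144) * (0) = 0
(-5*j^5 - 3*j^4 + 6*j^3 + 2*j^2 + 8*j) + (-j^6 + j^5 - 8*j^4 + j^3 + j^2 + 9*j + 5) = -j^6 - 4*j^5 - 11*j^4 + 7*j^3 + 3*j^2 + 17*j + 5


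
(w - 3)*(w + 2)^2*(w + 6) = w^4 + 7*w^3 - 2*w^2 - 60*w - 72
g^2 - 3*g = g*(g - 3)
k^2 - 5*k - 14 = (k - 7)*(k + 2)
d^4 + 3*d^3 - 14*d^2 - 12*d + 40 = (d - 2)^2*(d + 2)*(d + 5)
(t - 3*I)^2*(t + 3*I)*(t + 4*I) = t^4 + I*t^3 + 21*t^2 + 9*I*t + 108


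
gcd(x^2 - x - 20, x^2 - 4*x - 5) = x - 5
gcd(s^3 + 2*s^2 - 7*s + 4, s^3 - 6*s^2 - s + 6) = s - 1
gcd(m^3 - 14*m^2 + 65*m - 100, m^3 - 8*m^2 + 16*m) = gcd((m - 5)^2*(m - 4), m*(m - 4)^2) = m - 4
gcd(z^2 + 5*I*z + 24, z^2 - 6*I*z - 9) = z - 3*I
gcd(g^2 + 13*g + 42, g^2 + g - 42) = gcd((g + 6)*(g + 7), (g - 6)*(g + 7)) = g + 7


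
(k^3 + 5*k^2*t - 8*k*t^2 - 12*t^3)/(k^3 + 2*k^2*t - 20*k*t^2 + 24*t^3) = (-k - t)/(-k + 2*t)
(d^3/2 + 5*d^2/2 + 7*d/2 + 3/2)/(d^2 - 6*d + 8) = (d^3 + 5*d^2 + 7*d + 3)/(2*(d^2 - 6*d + 8))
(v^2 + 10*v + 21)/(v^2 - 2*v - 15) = (v + 7)/(v - 5)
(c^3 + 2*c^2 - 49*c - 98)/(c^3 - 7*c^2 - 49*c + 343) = (c + 2)/(c - 7)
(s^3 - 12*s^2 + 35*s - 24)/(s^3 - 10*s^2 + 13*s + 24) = (s - 1)/(s + 1)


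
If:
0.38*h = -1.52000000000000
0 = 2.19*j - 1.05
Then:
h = -4.00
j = 0.48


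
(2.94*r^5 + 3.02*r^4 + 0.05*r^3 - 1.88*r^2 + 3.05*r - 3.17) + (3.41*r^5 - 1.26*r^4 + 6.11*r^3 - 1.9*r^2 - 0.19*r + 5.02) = 6.35*r^5 + 1.76*r^4 + 6.16*r^3 - 3.78*r^2 + 2.86*r + 1.85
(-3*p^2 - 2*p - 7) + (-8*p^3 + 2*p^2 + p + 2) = -8*p^3 - p^2 - p - 5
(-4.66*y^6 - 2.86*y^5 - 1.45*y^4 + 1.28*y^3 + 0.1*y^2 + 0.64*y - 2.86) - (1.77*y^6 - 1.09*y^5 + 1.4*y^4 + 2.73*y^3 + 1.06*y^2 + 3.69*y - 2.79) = -6.43*y^6 - 1.77*y^5 - 2.85*y^4 - 1.45*y^3 - 0.96*y^2 - 3.05*y - 0.0699999999999998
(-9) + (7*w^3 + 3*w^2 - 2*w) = 7*w^3 + 3*w^2 - 2*w - 9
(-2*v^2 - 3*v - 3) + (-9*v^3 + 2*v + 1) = -9*v^3 - 2*v^2 - v - 2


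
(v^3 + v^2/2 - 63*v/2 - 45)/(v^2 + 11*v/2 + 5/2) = (2*v^2 - 9*v - 18)/(2*v + 1)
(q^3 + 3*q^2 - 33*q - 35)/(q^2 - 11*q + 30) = (q^2 + 8*q + 7)/(q - 6)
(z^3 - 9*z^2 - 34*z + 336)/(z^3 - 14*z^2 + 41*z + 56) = (z + 6)/(z + 1)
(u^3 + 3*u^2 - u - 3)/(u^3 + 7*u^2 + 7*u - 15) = (u + 1)/(u + 5)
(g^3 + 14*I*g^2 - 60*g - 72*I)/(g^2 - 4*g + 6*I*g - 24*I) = (g^2 + 8*I*g - 12)/(g - 4)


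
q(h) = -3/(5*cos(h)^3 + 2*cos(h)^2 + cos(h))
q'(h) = -3*(15*sin(h)*cos(h)^2 + 4*sin(h)*cos(h) + sin(h))/(5*cos(h)^3 + 2*cos(h)^2 + cos(h))^2 = -(45*sin(h) + 3*sin(h)/cos(h)^2 + 12*tan(h))/(-5*sin(h)^2 + 2*cos(h) + 6)^2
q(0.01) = -0.38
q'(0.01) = -0.01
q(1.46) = -21.16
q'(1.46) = -241.13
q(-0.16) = -0.39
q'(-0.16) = 0.16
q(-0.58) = -0.58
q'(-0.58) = 0.92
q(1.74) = 22.13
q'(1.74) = -120.98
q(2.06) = 5.48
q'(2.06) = -21.52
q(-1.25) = -4.47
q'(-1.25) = 23.73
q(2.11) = 4.52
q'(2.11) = -16.99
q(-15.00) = 1.67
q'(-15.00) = 4.00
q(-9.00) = 0.99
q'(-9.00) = 1.32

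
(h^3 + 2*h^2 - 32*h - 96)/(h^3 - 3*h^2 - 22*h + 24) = (h + 4)/(h - 1)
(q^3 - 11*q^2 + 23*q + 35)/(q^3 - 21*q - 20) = (q - 7)/(q + 4)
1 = 1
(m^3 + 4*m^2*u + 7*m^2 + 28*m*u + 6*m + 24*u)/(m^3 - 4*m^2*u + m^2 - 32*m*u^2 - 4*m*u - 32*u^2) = (-m - 6)/(-m + 8*u)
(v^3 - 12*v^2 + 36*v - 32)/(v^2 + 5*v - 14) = (v^2 - 10*v + 16)/(v + 7)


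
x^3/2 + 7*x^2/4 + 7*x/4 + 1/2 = (x/2 + 1)*(x + 1/2)*(x + 1)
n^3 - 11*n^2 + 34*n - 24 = (n - 6)*(n - 4)*(n - 1)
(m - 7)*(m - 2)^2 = m^3 - 11*m^2 + 32*m - 28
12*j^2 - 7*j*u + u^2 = (-4*j + u)*(-3*j + u)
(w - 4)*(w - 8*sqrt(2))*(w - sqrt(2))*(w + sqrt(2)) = w^4 - 8*sqrt(2)*w^3 - 4*w^3 - 2*w^2 + 32*sqrt(2)*w^2 + 8*w + 16*sqrt(2)*w - 64*sqrt(2)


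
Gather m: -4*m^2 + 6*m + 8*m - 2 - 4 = -4*m^2 + 14*m - 6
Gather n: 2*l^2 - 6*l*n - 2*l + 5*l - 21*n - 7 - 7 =2*l^2 + 3*l + n*(-6*l - 21) - 14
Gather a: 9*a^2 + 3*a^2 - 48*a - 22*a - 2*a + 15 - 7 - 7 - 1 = 12*a^2 - 72*a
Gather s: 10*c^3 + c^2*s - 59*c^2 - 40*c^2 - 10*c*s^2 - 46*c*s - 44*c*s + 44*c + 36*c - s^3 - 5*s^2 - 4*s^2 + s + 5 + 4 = 10*c^3 - 99*c^2 + 80*c - s^3 + s^2*(-10*c - 9) + s*(c^2 - 90*c + 1) + 9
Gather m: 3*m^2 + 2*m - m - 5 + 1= 3*m^2 + m - 4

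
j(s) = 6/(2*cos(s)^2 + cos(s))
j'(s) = 6*(4*sin(s)*cos(s) + sin(s))/(2*cos(s)^2 + cos(s))^2 = 6*(sin(s)/cos(s)^2 + 4*tan(s))/(2*cos(s) + 1)^2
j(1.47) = 49.64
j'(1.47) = 573.01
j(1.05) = 6.04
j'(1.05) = 15.79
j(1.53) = 136.02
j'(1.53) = 3583.53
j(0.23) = 2.09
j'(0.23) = 0.81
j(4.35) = -58.16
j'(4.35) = 220.40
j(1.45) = 40.12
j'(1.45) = 394.72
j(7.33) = 5.99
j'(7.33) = 15.56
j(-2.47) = 13.55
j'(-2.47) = 40.58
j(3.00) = 6.18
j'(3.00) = -2.66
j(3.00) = 6.18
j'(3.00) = -2.66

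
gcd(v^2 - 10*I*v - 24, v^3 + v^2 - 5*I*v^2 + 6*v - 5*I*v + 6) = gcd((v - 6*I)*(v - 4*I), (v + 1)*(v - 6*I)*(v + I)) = v - 6*I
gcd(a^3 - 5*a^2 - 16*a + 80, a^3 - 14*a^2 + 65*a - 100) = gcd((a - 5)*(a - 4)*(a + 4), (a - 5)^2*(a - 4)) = a^2 - 9*a + 20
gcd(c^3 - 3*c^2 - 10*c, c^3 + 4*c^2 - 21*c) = c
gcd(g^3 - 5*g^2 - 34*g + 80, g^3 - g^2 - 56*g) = g - 8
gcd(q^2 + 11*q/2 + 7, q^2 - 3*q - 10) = q + 2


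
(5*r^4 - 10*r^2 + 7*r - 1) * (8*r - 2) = 40*r^5 - 10*r^4 - 80*r^3 + 76*r^2 - 22*r + 2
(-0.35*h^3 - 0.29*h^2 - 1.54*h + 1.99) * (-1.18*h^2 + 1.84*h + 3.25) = 0.413*h^5 - 0.3018*h^4 + 0.1461*h^3 - 6.1243*h^2 - 1.3434*h + 6.4675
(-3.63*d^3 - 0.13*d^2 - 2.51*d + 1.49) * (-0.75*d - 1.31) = 2.7225*d^4 + 4.8528*d^3 + 2.0528*d^2 + 2.1706*d - 1.9519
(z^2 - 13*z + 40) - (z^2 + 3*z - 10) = 50 - 16*z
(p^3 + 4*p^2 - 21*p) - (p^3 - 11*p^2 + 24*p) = 15*p^2 - 45*p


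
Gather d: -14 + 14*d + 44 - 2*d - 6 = 12*d + 24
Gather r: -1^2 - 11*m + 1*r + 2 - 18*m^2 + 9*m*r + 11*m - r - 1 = -18*m^2 + 9*m*r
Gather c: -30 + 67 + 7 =44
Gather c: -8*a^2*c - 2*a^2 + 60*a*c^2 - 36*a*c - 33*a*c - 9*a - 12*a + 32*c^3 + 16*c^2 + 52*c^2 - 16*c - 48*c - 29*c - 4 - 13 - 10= -2*a^2 - 21*a + 32*c^3 + c^2*(60*a + 68) + c*(-8*a^2 - 69*a - 93) - 27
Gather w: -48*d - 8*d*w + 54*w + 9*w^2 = -48*d + 9*w^2 + w*(54 - 8*d)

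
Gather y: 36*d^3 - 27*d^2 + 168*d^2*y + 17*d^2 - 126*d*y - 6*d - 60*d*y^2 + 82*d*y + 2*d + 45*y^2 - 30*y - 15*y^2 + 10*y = 36*d^3 - 10*d^2 - 4*d + y^2*(30 - 60*d) + y*(168*d^2 - 44*d - 20)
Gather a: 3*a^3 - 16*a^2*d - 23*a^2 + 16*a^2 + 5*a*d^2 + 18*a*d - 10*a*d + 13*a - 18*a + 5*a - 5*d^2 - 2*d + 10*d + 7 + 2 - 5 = 3*a^3 + a^2*(-16*d - 7) + a*(5*d^2 + 8*d) - 5*d^2 + 8*d + 4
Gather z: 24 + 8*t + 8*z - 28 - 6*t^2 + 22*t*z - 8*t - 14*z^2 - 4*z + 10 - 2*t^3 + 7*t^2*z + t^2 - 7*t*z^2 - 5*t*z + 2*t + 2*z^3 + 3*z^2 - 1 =-2*t^3 - 5*t^2 + 2*t + 2*z^3 + z^2*(-7*t - 11) + z*(7*t^2 + 17*t + 4) + 5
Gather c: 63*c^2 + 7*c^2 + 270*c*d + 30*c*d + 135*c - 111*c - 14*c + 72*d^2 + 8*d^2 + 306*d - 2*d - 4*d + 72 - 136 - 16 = 70*c^2 + c*(300*d + 10) + 80*d^2 + 300*d - 80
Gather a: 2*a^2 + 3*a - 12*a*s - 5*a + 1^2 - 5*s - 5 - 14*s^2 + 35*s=2*a^2 + a*(-12*s - 2) - 14*s^2 + 30*s - 4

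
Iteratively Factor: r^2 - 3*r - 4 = (r + 1)*(r - 4)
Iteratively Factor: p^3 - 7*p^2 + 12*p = (p - 4)*(p^2 - 3*p) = p*(p - 4)*(p - 3)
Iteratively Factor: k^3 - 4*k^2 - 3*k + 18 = (k - 3)*(k^2 - k - 6) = (k - 3)^2*(k + 2)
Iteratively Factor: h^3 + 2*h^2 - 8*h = (h - 2)*(h^2 + 4*h) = (h - 2)*(h + 4)*(h)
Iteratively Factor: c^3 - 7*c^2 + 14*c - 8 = (c - 1)*(c^2 - 6*c + 8) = (c - 2)*(c - 1)*(c - 4)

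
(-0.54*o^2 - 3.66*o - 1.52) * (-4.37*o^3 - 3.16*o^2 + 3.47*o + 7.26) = 2.3598*o^5 + 17.7006*o^4 + 16.3342*o^3 - 11.8174*o^2 - 31.846*o - 11.0352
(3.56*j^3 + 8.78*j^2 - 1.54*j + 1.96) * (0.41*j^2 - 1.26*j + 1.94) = 1.4596*j^5 - 0.8858*j^4 - 4.7878*j^3 + 19.7772*j^2 - 5.4572*j + 3.8024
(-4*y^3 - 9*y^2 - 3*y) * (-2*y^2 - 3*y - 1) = 8*y^5 + 30*y^4 + 37*y^3 + 18*y^2 + 3*y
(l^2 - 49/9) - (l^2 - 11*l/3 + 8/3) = 11*l/3 - 73/9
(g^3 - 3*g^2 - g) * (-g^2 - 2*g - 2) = -g^5 + g^4 + 5*g^3 + 8*g^2 + 2*g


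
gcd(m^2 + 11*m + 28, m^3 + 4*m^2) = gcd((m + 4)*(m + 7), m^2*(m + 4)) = m + 4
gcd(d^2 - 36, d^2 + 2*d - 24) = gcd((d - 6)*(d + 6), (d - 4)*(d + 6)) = d + 6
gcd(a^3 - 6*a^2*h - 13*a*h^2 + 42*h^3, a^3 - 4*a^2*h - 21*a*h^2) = a^2 - 4*a*h - 21*h^2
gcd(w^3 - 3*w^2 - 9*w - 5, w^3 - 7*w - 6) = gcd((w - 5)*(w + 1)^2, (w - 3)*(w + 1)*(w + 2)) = w + 1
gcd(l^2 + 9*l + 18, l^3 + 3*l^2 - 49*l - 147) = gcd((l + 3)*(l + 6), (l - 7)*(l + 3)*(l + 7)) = l + 3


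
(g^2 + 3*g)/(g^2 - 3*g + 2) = g*(g + 3)/(g^2 - 3*g + 2)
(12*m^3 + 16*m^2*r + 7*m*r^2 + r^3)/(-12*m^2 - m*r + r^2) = (4*m^2 + 4*m*r + r^2)/(-4*m + r)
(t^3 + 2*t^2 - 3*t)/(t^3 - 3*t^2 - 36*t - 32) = t*(-t^2 - 2*t + 3)/(-t^3 + 3*t^2 + 36*t + 32)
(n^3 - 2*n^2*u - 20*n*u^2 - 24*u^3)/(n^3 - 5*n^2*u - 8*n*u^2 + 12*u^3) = (-n - 2*u)/(-n + u)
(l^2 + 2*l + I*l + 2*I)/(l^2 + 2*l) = (l + I)/l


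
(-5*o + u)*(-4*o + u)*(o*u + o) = 20*o^3*u + 20*o^3 - 9*o^2*u^2 - 9*o^2*u + o*u^3 + o*u^2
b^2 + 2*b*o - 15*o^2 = (b - 3*o)*(b + 5*o)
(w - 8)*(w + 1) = w^2 - 7*w - 8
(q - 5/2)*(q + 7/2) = q^2 + q - 35/4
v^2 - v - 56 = (v - 8)*(v + 7)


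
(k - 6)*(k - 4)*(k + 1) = k^3 - 9*k^2 + 14*k + 24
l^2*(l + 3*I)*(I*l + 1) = I*l^4 - 2*l^3 + 3*I*l^2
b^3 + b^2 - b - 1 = (b - 1)*(b + 1)^2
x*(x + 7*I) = x^2 + 7*I*x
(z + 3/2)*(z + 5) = z^2 + 13*z/2 + 15/2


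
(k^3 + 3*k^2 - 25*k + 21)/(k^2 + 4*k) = (k^3 + 3*k^2 - 25*k + 21)/(k*(k + 4))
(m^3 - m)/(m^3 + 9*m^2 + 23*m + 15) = m*(m - 1)/(m^2 + 8*m + 15)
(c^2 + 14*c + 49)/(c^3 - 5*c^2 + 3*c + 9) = (c^2 + 14*c + 49)/(c^3 - 5*c^2 + 3*c + 9)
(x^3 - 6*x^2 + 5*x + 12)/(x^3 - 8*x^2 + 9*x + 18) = (x - 4)/(x - 6)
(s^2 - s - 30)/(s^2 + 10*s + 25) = (s - 6)/(s + 5)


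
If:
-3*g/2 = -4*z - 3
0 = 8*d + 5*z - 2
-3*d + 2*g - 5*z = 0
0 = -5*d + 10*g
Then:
No Solution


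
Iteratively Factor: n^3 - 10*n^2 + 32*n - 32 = (n - 2)*(n^2 - 8*n + 16) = (n - 4)*(n - 2)*(n - 4)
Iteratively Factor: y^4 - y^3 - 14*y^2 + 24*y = (y - 3)*(y^3 + 2*y^2 - 8*y) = y*(y - 3)*(y^2 + 2*y - 8) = y*(y - 3)*(y - 2)*(y + 4)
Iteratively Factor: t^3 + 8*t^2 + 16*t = (t + 4)*(t^2 + 4*t) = (t + 4)^2*(t)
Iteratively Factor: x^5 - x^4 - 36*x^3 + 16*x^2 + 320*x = (x + 4)*(x^4 - 5*x^3 - 16*x^2 + 80*x) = (x - 4)*(x + 4)*(x^3 - x^2 - 20*x) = (x - 5)*(x - 4)*(x + 4)*(x^2 + 4*x) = (x - 5)*(x - 4)*(x + 4)^2*(x)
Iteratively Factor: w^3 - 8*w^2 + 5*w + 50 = (w + 2)*(w^2 - 10*w + 25) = (w - 5)*(w + 2)*(w - 5)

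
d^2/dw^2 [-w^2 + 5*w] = -2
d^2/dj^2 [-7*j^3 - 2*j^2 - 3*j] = -42*j - 4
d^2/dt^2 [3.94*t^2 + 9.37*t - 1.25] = 7.88000000000000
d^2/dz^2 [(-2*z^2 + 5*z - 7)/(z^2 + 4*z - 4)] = 2*(13*z^3 - 45*z^2 - 24*z - 92)/(z^6 + 12*z^5 + 36*z^4 - 32*z^3 - 144*z^2 + 192*z - 64)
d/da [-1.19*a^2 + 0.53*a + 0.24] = 0.53 - 2.38*a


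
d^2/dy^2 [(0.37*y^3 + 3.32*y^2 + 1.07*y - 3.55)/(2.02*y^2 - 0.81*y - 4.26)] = (-1.4210854715202e-14*y^4 + 26.449786*y^3 + 92.163396*y^2 + 130.384116*y + 47.36055)/(8.242408*y^6 - 9.915372*y^5 - 48.171546*y^4 + 41.289831*y^3 + 101.589498*y^2 - 44.098668*y - 77.308776)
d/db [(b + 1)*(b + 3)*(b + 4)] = 3*b^2 + 16*b + 19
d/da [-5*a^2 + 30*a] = 30 - 10*a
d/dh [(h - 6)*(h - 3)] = 2*h - 9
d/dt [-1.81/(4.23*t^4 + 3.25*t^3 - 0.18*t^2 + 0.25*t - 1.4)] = (30.6252*t^3 + 17.6475*t^2 - 0.6516*t + 0.4525)/(4.23*t^4 + 3.25*t^3 - 0.18*t^2 + 0.25*t - 1.4)^2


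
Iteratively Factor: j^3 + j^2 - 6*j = (j)*(j^2 + j - 6) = j*(j - 2)*(j + 3)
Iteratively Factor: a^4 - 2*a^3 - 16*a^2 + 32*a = (a + 4)*(a^3 - 6*a^2 + 8*a) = (a - 2)*(a + 4)*(a^2 - 4*a) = (a - 4)*(a - 2)*(a + 4)*(a)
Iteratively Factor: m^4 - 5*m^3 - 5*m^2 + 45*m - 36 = (m - 3)*(m^3 - 2*m^2 - 11*m + 12) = (m - 3)*(m + 3)*(m^2 - 5*m + 4) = (m - 3)*(m - 1)*(m + 3)*(m - 4)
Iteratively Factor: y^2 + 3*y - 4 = (y - 1)*(y + 4)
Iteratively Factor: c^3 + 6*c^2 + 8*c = (c)*(c^2 + 6*c + 8) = c*(c + 4)*(c + 2)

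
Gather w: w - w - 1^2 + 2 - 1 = 0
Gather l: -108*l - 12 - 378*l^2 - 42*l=-378*l^2 - 150*l - 12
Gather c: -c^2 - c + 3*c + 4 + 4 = -c^2 + 2*c + 8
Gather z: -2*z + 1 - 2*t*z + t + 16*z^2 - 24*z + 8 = t + 16*z^2 + z*(-2*t - 26) + 9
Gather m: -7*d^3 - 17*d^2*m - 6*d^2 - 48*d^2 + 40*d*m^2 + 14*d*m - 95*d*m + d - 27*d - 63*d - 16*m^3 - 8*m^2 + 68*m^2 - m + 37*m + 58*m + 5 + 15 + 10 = -7*d^3 - 54*d^2 - 89*d - 16*m^3 + m^2*(40*d + 60) + m*(-17*d^2 - 81*d + 94) + 30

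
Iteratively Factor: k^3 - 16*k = (k)*(k^2 - 16) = k*(k + 4)*(k - 4)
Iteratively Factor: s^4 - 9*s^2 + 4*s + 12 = (s + 3)*(s^3 - 3*s^2 + 4) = (s - 2)*(s + 3)*(s^2 - s - 2) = (s - 2)^2*(s + 3)*(s + 1)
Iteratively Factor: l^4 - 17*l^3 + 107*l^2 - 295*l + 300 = (l - 5)*(l^3 - 12*l^2 + 47*l - 60) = (l - 5)*(l - 3)*(l^2 - 9*l + 20) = (l - 5)^2*(l - 3)*(l - 4)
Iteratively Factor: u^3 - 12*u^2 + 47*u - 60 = (u - 3)*(u^2 - 9*u + 20) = (u - 4)*(u - 3)*(u - 5)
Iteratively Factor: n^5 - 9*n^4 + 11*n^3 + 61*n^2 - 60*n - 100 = (n - 2)*(n^4 - 7*n^3 - 3*n^2 + 55*n + 50) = (n - 2)*(n + 2)*(n^3 - 9*n^2 + 15*n + 25) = (n - 5)*(n - 2)*(n + 2)*(n^2 - 4*n - 5) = (n - 5)*(n - 2)*(n + 1)*(n + 2)*(n - 5)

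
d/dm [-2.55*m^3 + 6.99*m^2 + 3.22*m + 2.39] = -7.65*m^2 + 13.98*m + 3.22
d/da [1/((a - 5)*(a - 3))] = 2*(4 - a)/(a^4 - 16*a^3 + 94*a^2 - 240*a + 225)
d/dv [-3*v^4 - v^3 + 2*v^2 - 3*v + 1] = -12*v^3 - 3*v^2 + 4*v - 3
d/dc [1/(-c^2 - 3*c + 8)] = (2*c + 3)/(c^2 + 3*c - 8)^2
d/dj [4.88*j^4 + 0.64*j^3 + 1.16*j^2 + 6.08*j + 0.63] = 19.52*j^3 + 1.92*j^2 + 2.32*j + 6.08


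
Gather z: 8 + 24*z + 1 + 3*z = 27*z + 9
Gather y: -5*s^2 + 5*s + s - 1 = -5*s^2 + 6*s - 1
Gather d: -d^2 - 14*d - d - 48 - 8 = -d^2 - 15*d - 56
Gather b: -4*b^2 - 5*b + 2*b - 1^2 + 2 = -4*b^2 - 3*b + 1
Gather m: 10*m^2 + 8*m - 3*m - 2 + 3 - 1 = 10*m^2 + 5*m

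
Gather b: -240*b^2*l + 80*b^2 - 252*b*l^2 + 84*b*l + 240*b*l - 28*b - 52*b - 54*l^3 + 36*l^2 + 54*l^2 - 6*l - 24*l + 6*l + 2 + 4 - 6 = b^2*(80 - 240*l) + b*(-252*l^2 + 324*l - 80) - 54*l^3 + 90*l^2 - 24*l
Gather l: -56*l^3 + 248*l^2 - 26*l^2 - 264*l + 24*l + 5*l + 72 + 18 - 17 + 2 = -56*l^3 + 222*l^2 - 235*l + 75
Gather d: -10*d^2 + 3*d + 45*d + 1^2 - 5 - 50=-10*d^2 + 48*d - 54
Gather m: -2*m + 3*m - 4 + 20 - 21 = m - 5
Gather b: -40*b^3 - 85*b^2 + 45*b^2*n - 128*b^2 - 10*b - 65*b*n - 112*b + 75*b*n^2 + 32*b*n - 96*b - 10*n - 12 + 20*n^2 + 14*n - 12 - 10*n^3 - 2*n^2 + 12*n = -40*b^3 + b^2*(45*n - 213) + b*(75*n^2 - 33*n - 218) - 10*n^3 + 18*n^2 + 16*n - 24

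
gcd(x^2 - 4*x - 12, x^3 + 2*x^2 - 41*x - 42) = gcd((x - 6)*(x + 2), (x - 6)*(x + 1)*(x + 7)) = x - 6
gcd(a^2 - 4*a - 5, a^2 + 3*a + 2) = a + 1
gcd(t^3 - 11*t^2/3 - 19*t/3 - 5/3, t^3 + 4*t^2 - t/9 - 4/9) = t + 1/3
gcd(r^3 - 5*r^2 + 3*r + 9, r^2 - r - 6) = r - 3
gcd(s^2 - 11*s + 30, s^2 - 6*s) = s - 6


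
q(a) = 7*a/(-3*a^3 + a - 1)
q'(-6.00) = -0.02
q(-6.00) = -0.07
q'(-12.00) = 0.00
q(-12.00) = -0.02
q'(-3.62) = -0.11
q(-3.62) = -0.18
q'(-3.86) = -0.09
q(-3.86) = -0.16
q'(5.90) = 0.02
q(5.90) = -0.07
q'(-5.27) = -0.03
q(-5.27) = -0.09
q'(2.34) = 0.39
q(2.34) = -0.44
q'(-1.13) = -13.98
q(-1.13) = -3.60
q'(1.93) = 0.69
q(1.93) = -0.65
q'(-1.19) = -9.47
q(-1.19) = -2.91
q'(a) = 7*a*(9*a^2 - 1)/(-3*a^3 + a - 1)^2 + 7/(-3*a^3 + a - 1)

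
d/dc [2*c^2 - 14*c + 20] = 4*c - 14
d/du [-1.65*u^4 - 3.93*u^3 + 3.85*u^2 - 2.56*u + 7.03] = -6.6*u^3 - 11.79*u^2 + 7.7*u - 2.56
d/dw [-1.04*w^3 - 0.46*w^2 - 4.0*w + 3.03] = -3.12*w^2 - 0.92*w - 4.0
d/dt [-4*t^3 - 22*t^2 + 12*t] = -12*t^2 - 44*t + 12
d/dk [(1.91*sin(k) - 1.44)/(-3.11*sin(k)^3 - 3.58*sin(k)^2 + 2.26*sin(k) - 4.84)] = (11.8802*sin(k)^3 - 6.5974*sin(k)^2 - 10.3104*sin(k) - 5.99)*cos(k)/(9.6721*sin(k)^6 + 22.2676*sin(k)^5 - 1.2408*sin(k)^4 + 13.9232*sin(k)^3 + 39.762*sin(k)^2 - 21.8768*sin(k) + 23.4256)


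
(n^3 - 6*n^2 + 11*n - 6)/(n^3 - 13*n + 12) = (n - 2)/(n + 4)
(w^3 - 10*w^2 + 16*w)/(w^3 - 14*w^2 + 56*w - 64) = w/(w - 4)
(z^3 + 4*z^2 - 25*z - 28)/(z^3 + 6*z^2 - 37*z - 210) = (z^2 - 3*z - 4)/(z^2 - z - 30)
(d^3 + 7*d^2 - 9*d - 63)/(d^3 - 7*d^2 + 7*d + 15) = (d^2 + 10*d + 21)/(d^2 - 4*d - 5)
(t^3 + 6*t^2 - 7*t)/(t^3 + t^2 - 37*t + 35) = t/(t - 5)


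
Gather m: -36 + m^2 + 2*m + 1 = m^2 + 2*m - 35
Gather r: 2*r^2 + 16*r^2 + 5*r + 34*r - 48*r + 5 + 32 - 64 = 18*r^2 - 9*r - 27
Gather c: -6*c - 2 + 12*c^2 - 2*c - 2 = 12*c^2 - 8*c - 4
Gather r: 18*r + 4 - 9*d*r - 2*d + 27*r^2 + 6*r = -2*d + 27*r^2 + r*(24 - 9*d) + 4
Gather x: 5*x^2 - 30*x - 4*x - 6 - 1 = 5*x^2 - 34*x - 7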